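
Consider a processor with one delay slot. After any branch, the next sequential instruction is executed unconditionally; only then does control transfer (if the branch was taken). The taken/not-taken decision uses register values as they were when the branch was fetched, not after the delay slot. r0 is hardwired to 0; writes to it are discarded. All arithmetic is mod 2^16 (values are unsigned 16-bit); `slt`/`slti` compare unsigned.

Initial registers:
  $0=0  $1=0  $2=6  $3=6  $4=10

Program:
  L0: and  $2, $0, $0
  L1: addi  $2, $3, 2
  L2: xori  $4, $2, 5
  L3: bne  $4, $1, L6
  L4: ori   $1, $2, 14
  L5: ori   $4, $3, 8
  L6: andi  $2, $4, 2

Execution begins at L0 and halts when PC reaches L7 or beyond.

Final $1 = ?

14

[0] and  $2, $0, $0  →  {$0:0, $1:0, $2:0, $3:6, $4:10}
[1] addi  $2, $3, 2  →  {$0:0, $1:0, $2:8, $3:6, $4:10}
[2] xori  $4, $2, 5  →  {$0:0, $1:0, $2:8, $3:6, $4:13}
[3] bne  $4, $1, L6  →  {$0:0, $1:0, $2:8, $3:6, $4:13}  ⟨branch taken⟩
[4] ori   $1, $2, 14  →  {$0:0, $1:14, $2:8, $3:6, $4:13}
[6] andi  $2, $4, 2  →  {$0:0, $1:14, $2:0, $3:6, $4:13}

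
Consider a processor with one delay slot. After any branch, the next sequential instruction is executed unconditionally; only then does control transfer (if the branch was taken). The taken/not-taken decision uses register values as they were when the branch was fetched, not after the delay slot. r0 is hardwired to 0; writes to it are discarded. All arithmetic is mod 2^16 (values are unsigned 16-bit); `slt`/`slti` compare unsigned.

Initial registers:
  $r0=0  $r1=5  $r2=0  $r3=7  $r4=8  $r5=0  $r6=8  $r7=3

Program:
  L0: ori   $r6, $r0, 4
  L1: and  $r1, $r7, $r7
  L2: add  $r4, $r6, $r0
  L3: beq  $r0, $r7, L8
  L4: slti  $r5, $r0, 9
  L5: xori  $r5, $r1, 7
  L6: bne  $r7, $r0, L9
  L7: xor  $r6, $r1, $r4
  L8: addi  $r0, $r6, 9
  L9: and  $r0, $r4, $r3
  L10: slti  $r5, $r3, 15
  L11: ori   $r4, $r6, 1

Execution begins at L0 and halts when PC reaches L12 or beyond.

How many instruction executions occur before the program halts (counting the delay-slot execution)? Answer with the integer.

  step pc=0: ori   $r6, $r0, 4  regs=(0,5,0,7,8,0,4,3)
  step pc=1: and  $r1, $r7, $r7  regs=(0,3,0,7,8,0,4,3)
  step pc=2: add  $r4, $r6, $r0  regs=(0,3,0,7,4,0,4,3)
  step pc=3: beq  $r0, $r7, L8  cond=F  regs=(0,3,0,7,4,0,4,3)
  step pc=4: slti  $r5, $r0, 9  regs=(0,3,0,7,4,1,4,3)
  step pc=5: xori  $r5, $r1, 7  regs=(0,3,0,7,4,4,4,3)
  step pc=6: bne  $r7, $r0, L9  cond=T  regs=(0,3,0,7,4,4,4,3)
  step pc=7: xor  $r6, $r1, $r4  regs=(0,3,0,7,4,4,7,3)
  step pc=9: and  $r0, $r4, $r3  regs=(0,3,0,7,4,4,7,3)
  step pc=10: slti  $r5, $r3, 15  regs=(0,3,0,7,4,1,7,3)
  step pc=11: ori   $r4, $r6, 1  regs=(0,3,0,7,7,1,7,3)

11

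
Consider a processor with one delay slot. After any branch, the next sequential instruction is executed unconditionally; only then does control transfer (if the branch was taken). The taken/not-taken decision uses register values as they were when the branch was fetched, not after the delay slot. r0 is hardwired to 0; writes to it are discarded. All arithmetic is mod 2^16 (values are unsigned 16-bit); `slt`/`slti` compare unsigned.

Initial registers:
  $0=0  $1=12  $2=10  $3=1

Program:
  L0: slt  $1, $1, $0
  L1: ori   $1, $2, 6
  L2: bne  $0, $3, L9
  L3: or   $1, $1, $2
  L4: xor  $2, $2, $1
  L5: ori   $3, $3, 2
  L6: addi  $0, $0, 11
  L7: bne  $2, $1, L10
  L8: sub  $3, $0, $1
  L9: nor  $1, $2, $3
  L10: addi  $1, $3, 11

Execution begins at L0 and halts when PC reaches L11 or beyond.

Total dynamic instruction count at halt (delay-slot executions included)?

#0 slt  $1, $1, $0 ; 0/0/10/1
#1 ori   $1, $2, 6 ; 0/14/10/1
#2 bne  $0, $3, L9 ; 0/14/10/1 ; →target
#3 or   $1, $1, $2 ; 0/14/10/1
#9 nor  $1, $2, $3 ; 0/65524/10/1
#10 addi  $1, $3, 11 ; 0/12/10/1

6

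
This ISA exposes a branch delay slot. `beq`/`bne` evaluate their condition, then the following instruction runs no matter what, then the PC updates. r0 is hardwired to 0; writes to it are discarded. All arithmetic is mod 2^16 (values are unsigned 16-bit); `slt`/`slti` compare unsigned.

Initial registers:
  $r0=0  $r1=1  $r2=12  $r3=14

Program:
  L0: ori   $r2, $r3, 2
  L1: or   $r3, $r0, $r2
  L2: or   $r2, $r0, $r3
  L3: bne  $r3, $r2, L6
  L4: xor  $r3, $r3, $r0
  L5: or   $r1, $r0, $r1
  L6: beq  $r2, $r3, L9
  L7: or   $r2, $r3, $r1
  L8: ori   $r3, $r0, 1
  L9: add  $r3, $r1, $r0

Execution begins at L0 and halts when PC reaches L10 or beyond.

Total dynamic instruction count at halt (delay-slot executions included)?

9

  step pc=0: ori   $r2, $r3, 2  regs=(0,1,14,14)
  step pc=1: or   $r3, $r0, $r2  regs=(0,1,14,14)
  step pc=2: or   $r2, $r0, $r3  regs=(0,1,14,14)
  step pc=3: bne  $r3, $r2, L6  cond=F  regs=(0,1,14,14)
  step pc=4: xor  $r3, $r3, $r0  regs=(0,1,14,14)
  step pc=5: or   $r1, $r0, $r1  regs=(0,1,14,14)
  step pc=6: beq  $r2, $r3, L9  cond=T  regs=(0,1,14,14)
  step pc=7: or   $r2, $r3, $r1  regs=(0,1,15,14)
  step pc=9: add  $r3, $r1, $r0  regs=(0,1,15,1)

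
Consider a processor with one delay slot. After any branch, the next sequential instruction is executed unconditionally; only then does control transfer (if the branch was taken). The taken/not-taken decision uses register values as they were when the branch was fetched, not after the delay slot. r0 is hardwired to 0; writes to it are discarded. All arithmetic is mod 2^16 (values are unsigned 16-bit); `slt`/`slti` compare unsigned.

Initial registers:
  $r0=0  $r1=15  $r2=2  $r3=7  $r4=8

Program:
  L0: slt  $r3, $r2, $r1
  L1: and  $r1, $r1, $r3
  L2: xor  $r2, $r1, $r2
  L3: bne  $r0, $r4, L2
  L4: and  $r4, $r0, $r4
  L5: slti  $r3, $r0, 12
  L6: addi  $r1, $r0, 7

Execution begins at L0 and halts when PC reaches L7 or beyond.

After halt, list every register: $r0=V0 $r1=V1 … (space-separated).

#0 slt  $r3, $r2, $r1 ; 0/15/2/1/8
#1 and  $r1, $r1, $r3 ; 0/1/2/1/8
#2 xor  $r2, $r1, $r2 ; 0/1/3/1/8
#3 bne  $r0, $r4, L2 ; 0/1/3/1/8 ; →target
#4 and  $r4, $r0, $r4 ; 0/1/3/1/0
#2 xor  $r2, $r1, $r2 ; 0/1/2/1/0
#3 bne  $r0, $r4, L2 ; 0/1/2/1/0 ; →fallthru
#4 and  $r4, $r0, $r4 ; 0/1/2/1/0
#5 slti  $r3, $r0, 12 ; 0/1/2/1/0
#6 addi  $r1, $r0, 7 ; 0/7/2/1/0

$r0=0 $r1=7 $r2=2 $r3=1 $r4=0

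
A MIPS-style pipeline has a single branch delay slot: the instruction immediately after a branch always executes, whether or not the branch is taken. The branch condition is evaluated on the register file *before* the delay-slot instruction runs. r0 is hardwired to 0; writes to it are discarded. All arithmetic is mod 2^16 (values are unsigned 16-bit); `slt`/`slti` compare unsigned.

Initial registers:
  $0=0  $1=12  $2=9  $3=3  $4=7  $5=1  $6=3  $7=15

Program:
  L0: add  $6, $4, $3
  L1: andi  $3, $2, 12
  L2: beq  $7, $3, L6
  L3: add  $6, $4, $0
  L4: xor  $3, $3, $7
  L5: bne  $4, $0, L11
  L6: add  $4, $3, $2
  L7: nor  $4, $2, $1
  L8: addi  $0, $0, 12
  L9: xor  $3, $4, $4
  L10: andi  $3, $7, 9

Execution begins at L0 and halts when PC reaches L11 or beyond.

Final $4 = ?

16

[0] add  $6, $4, $3  →  {$0:0, $1:12, $2:9, $3:3, $4:7, $5:1, $6:10, $7:15}
[1] andi  $3, $2, 12  →  {$0:0, $1:12, $2:9, $3:8, $4:7, $5:1, $6:10, $7:15}
[2] beq  $7, $3, L6  →  {$0:0, $1:12, $2:9, $3:8, $4:7, $5:1, $6:10, $7:15}  ⟨branch fallthrough⟩
[3] add  $6, $4, $0  →  {$0:0, $1:12, $2:9, $3:8, $4:7, $5:1, $6:7, $7:15}
[4] xor  $3, $3, $7  →  {$0:0, $1:12, $2:9, $3:7, $4:7, $5:1, $6:7, $7:15}
[5] bne  $4, $0, L11  →  {$0:0, $1:12, $2:9, $3:7, $4:7, $5:1, $6:7, $7:15}  ⟨branch taken⟩
[6] add  $4, $3, $2  →  {$0:0, $1:12, $2:9, $3:7, $4:16, $5:1, $6:7, $7:15}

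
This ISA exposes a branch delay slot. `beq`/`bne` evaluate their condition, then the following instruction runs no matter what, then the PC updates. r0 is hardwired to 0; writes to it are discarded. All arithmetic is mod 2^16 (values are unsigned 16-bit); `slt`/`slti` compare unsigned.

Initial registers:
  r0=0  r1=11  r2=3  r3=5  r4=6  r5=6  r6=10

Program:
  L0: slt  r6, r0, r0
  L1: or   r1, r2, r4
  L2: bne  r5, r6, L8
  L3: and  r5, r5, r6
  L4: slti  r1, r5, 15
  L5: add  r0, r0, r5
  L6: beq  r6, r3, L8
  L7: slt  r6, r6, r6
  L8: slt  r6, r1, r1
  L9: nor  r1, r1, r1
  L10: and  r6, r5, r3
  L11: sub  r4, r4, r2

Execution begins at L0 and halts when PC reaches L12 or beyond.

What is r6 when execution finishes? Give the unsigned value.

0

#0 slt  r6, r0, r0 ; 0/11/3/5/6/6/0
#1 or   r1, r2, r4 ; 0/7/3/5/6/6/0
#2 bne  r5, r6, L8 ; 0/7/3/5/6/6/0 ; →target
#3 and  r5, r5, r6 ; 0/7/3/5/6/0/0
#8 slt  r6, r1, r1 ; 0/7/3/5/6/0/0
#9 nor  r1, r1, r1 ; 0/65528/3/5/6/0/0
#10 and  r6, r5, r3 ; 0/65528/3/5/6/0/0
#11 sub  r4, r4, r2 ; 0/65528/3/5/3/0/0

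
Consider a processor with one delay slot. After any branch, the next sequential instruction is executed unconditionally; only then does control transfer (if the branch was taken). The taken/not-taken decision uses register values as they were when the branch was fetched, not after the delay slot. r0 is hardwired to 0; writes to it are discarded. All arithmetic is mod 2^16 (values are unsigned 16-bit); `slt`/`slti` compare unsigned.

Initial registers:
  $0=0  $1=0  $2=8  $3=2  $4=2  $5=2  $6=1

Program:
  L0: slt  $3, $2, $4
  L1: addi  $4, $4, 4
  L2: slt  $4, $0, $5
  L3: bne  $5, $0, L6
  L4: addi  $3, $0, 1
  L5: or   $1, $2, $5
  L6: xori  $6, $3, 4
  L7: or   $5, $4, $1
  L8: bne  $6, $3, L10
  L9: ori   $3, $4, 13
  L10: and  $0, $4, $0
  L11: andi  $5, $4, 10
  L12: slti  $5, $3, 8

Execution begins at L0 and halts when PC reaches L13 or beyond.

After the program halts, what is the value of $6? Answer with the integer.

  step pc=0: slt  $3, $2, $4  regs=(0,0,8,0,2,2,1)
  step pc=1: addi  $4, $4, 4  regs=(0,0,8,0,6,2,1)
  step pc=2: slt  $4, $0, $5  regs=(0,0,8,0,1,2,1)
  step pc=3: bne  $5, $0, L6  cond=T  regs=(0,0,8,0,1,2,1)
  step pc=4: addi  $3, $0, 1  regs=(0,0,8,1,1,2,1)
  step pc=6: xori  $6, $3, 4  regs=(0,0,8,1,1,2,5)
  step pc=7: or   $5, $4, $1  regs=(0,0,8,1,1,1,5)
  step pc=8: bne  $6, $3, L10  cond=T  regs=(0,0,8,1,1,1,5)
  step pc=9: ori   $3, $4, 13  regs=(0,0,8,13,1,1,5)
  step pc=10: and  $0, $4, $0  regs=(0,0,8,13,1,1,5)
  step pc=11: andi  $5, $4, 10  regs=(0,0,8,13,1,0,5)
  step pc=12: slti  $5, $3, 8  regs=(0,0,8,13,1,0,5)

5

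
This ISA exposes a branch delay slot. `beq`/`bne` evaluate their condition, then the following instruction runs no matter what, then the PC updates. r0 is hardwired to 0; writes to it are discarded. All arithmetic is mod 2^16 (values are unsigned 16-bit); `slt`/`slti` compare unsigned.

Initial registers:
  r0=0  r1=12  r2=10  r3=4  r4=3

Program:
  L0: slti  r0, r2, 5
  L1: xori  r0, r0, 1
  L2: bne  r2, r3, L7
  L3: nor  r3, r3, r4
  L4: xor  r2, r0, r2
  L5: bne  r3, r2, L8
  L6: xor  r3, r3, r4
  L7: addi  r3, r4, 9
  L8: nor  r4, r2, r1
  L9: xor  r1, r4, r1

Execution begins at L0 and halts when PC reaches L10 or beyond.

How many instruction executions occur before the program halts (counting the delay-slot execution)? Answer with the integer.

  step pc=0: slti  r0, r2, 5  regs=(0,12,10,4,3)
  step pc=1: xori  r0, r0, 1  regs=(0,12,10,4,3)
  step pc=2: bne  r2, r3, L7  cond=T  regs=(0,12,10,4,3)
  step pc=3: nor  r3, r3, r4  regs=(0,12,10,65528,3)
  step pc=7: addi  r3, r4, 9  regs=(0,12,10,12,3)
  step pc=8: nor  r4, r2, r1  regs=(0,12,10,12,65521)
  step pc=9: xor  r1, r4, r1  regs=(0,65533,10,12,65521)

7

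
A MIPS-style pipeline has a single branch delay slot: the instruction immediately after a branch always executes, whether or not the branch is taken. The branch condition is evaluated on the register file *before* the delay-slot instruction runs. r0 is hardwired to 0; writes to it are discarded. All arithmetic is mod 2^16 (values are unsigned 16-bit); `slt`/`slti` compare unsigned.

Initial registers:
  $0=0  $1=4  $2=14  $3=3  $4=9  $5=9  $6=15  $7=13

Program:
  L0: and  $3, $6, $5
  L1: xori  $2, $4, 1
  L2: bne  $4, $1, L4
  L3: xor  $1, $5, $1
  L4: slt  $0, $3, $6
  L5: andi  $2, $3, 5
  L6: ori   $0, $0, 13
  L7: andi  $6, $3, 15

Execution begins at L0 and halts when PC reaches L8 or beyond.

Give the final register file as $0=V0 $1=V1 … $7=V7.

PC=0  and  $3, $6, $5        | $0=0 $1=4 $2=14 $3=9 $4=9 $5=9 $6=15 $7=13
PC=1  xori  $2, $4, 1        | $0=0 $1=4 $2=8 $3=9 $4=9 $5=9 $6=15 $7=13
PC=2  bne  $4, $1, L4        | $0=0 $1=4 $2=8 $3=9 $4=9 $5=9 $6=15 $7=13  [TAKEN]
PC=3  xor  $1, $5, $1        | $0=0 $1=13 $2=8 $3=9 $4=9 $5=9 $6=15 $7=13
PC=4  slt  $0, $3, $6        | $0=0 $1=13 $2=8 $3=9 $4=9 $5=9 $6=15 $7=13
PC=5  andi  $2, $3, 5        | $0=0 $1=13 $2=1 $3=9 $4=9 $5=9 $6=15 $7=13
PC=6  ori   $0, $0, 13       | $0=0 $1=13 $2=1 $3=9 $4=9 $5=9 $6=15 $7=13
PC=7  andi  $6, $3, 15       | $0=0 $1=13 $2=1 $3=9 $4=9 $5=9 $6=9 $7=13

$0=0 $1=13 $2=1 $3=9 $4=9 $5=9 $6=9 $7=13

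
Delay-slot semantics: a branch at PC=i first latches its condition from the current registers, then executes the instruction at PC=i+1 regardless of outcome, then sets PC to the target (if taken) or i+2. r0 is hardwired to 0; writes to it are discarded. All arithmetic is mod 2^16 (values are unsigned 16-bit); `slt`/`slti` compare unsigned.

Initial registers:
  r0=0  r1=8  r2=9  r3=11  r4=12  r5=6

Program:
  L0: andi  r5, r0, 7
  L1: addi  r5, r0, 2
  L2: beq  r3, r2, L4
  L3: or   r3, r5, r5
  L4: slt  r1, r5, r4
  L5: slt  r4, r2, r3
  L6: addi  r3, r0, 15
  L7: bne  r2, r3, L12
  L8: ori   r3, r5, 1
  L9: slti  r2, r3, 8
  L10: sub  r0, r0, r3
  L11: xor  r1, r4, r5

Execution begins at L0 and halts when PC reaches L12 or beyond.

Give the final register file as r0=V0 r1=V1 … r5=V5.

PC=0  andi  r5, r0, 7        | r0=0 r1=8 r2=9 r3=11 r4=12 r5=0
PC=1  addi  r5, r0, 2        | r0=0 r1=8 r2=9 r3=11 r4=12 r5=2
PC=2  beq  r3, r2, L4        | r0=0 r1=8 r2=9 r3=11 r4=12 r5=2  [not taken]
PC=3  or   r3, r5, r5        | r0=0 r1=8 r2=9 r3=2 r4=12 r5=2
PC=4  slt  r1, r5, r4        | r0=0 r1=1 r2=9 r3=2 r4=12 r5=2
PC=5  slt  r4, r2, r3        | r0=0 r1=1 r2=9 r3=2 r4=0 r5=2
PC=6  addi  r3, r0, 15       | r0=0 r1=1 r2=9 r3=15 r4=0 r5=2
PC=7  bne  r2, r3, L12       | r0=0 r1=1 r2=9 r3=15 r4=0 r5=2  [TAKEN]
PC=8  ori   r3, r5, 1        | r0=0 r1=1 r2=9 r3=3 r4=0 r5=2

r0=0 r1=1 r2=9 r3=3 r4=0 r5=2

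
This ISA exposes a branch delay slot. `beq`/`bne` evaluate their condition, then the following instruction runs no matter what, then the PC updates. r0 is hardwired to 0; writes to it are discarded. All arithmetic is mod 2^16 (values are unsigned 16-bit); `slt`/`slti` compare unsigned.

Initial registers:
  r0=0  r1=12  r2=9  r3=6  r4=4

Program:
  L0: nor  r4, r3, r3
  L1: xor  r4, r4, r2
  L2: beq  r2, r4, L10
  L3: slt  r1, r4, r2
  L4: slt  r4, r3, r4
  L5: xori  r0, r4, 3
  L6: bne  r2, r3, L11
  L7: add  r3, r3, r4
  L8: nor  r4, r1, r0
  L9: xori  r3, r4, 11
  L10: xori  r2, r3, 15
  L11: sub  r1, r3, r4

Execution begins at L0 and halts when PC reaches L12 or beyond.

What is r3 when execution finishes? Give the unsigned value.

PC=0  nor  r4, r3, r3        | r0=0 r1=12 r2=9 r3=6 r4=65529
PC=1  xor  r4, r4, r2        | r0=0 r1=12 r2=9 r3=6 r4=65520
PC=2  beq  r2, r4, L10       | r0=0 r1=12 r2=9 r3=6 r4=65520  [not taken]
PC=3  slt  r1, r4, r2        | r0=0 r1=0 r2=9 r3=6 r4=65520
PC=4  slt  r4, r3, r4        | r0=0 r1=0 r2=9 r3=6 r4=1
PC=5  xori  r0, r4, 3        | r0=0 r1=0 r2=9 r3=6 r4=1
PC=6  bne  r2, r3, L11       | r0=0 r1=0 r2=9 r3=6 r4=1  [TAKEN]
PC=7  add  r3, r3, r4        | r0=0 r1=0 r2=9 r3=7 r4=1
PC=11 sub  r1, r3, r4        | r0=0 r1=6 r2=9 r3=7 r4=1

7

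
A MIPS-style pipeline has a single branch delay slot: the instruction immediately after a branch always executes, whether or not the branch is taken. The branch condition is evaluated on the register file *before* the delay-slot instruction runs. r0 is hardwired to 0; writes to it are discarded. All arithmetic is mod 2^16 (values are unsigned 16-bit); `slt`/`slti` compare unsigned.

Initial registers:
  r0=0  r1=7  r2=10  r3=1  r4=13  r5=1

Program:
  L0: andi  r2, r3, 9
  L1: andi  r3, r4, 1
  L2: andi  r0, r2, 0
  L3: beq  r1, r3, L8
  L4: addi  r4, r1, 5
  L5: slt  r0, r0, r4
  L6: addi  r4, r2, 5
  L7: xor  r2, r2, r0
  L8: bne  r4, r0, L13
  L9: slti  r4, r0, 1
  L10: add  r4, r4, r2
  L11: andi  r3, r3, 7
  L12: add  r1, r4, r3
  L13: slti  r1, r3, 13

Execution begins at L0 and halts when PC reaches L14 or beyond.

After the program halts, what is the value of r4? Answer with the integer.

[0] andi  r2, r3, 9  →  {r0:0, r1:7, r2:1, r3:1, r4:13, r5:1}
[1] andi  r3, r4, 1  →  {r0:0, r1:7, r2:1, r3:1, r4:13, r5:1}
[2] andi  r0, r2, 0  →  {r0:0, r1:7, r2:1, r3:1, r4:13, r5:1}
[3] beq  r1, r3, L8  →  {r0:0, r1:7, r2:1, r3:1, r4:13, r5:1}  ⟨branch fallthrough⟩
[4] addi  r4, r1, 5  →  {r0:0, r1:7, r2:1, r3:1, r4:12, r5:1}
[5] slt  r0, r0, r4  →  {r0:0, r1:7, r2:1, r3:1, r4:12, r5:1}
[6] addi  r4, r2, 5  →  {r0:0, r1:7, r2:1, r3:1, r4:6, r5:1}
[7] xor  r2, r2, r0  →  {r0:0, r1:7, r2:1, r3:1, r4:6, r5:1}
[8] bne  r4, r0, L13  →  {r0:0, r1:7, r2:1, r3:1, r4:6, r5:1}  ⟨branch taken⟩
[9] slti  r4, r0, 1  →  {r0:0, r1:7, r2:1, r3:1, r4:1, r5:1}
[13] slti  r1, r3, 13  →  {r0:0, r1:1, r2:1, r3:1, r4:1, r5:1}

1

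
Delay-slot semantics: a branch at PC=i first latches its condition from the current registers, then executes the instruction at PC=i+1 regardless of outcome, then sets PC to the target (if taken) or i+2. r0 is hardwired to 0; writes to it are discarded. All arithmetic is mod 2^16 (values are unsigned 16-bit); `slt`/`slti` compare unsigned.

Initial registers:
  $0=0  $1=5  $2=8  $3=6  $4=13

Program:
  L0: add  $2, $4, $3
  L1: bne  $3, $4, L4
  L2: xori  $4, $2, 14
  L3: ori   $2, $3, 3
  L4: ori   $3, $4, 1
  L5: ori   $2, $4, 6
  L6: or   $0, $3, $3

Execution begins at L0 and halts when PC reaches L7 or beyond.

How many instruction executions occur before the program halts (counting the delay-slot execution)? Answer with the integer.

6

  step pc=0: add  $2, $4, $3  regs=(0,5,19,6,13)
  step pc=1: bne  $3, $4, L4  cond=T  regs=(0,5,19,6,13)
  step pc=2: xori  $4, $2, 14  regs=(0,5,19,6,29)
  step pc=4: ori   $3, $4, 1  regs=(0,5,19,29,29)
  step pc=5: ori   $2, $4, 6  regs=(0,5,31,29,29)
  step pc=6: or   $0, $3, $3  regs=(0,5,31,29,29)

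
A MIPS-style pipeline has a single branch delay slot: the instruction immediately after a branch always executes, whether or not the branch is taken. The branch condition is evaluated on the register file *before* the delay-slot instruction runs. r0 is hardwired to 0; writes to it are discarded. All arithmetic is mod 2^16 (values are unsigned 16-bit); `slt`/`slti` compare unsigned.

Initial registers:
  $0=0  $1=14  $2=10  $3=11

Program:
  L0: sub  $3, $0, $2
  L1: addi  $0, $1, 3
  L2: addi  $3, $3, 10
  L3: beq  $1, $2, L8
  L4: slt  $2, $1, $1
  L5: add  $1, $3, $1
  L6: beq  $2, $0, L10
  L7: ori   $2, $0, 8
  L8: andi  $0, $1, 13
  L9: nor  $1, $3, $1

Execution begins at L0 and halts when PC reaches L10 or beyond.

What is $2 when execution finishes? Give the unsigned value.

#0 sub  $3, $0, $2 ; 0/14/10/65526
#1 addi  $0, $1, 3 ; 0/14/10/65526
#2 addi  $3, $3, 10 ; 0/14/10/0
#3 beq  $1, $2, L8 ; 0/14/10/0 ; →fallthru
#4 slt  $2, $1, $1 ; 0/14/0/0
#5 add  $1, $3, $1 ; 0/14/0/0
#6 beq  $2, $0, L10 ; 0/14/0/0 ; →target
#7 ori   $2, $0, 8 ; 0/14/8/0

8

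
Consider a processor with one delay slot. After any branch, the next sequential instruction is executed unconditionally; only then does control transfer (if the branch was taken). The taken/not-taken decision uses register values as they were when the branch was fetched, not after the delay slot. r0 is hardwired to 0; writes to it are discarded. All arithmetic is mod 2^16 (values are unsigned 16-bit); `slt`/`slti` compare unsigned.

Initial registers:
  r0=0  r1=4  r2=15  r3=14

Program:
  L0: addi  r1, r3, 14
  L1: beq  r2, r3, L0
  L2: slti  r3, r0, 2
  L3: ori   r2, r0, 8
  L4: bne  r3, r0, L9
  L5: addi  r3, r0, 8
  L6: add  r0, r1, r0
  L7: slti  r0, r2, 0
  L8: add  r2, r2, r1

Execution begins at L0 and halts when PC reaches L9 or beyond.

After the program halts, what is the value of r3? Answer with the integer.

PC=0  addi  r1, r3, 14       | r0=0 r1=28 r2=15 r3=14
PC=1  beq  r2, r3, L0        | r0=0 r1=28 r2=15 r3=14  [not taken]
PC=2  slti  r3, r0, 2        | r0=0 r1=28 r2=15 r3=1
PC=3  ori   r2, r0, 8        | r0=0 r1=28 r2=8 r3=1
PC=4  bne  r3, r0, L9        | r0=0 r1=28 r2=8 r3=1  [TAKEN]
PC=5  addi  r3, r0, 8        | r0=0 r1=28 r2=8 r3=8

8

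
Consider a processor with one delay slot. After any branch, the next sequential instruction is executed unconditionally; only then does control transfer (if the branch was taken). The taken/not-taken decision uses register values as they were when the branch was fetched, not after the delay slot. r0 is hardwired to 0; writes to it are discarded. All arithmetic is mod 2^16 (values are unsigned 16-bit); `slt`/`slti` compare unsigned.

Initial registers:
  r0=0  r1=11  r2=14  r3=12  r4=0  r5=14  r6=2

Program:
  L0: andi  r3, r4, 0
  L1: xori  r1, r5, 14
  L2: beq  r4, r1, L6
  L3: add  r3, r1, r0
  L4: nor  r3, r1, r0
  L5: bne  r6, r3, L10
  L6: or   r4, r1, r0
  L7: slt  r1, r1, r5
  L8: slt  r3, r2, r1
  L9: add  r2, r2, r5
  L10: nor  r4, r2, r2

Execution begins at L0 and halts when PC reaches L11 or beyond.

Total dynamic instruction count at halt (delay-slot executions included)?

9

#0 andi  r3, r4, 0 ; 0/11/14/0/0/14/2
#1 xori  r1, r5, 14 ; 0/0/14/0/0/14/2
#2 beq  r4, r1, L6 ; 0/0/14/0/0/14/2 ; →target
#3 add  r3, r1, r0 ; 0/0/14/0/0/14/2
#6 or   r4, r1, r0 ; 0/0/14/0/0/14/2
#7 slt  r1, r1, r5 ; 0/1/14/0/0/14/2
#8 slt  r3, r2, r1 ; 0/1/14/0/0/14/2
#9 add  r2, r2, r5 ; 0/1/28/0/0/14/2
#10 nor  r4, r2, r2 ; 0/1/28/0/65507/14/2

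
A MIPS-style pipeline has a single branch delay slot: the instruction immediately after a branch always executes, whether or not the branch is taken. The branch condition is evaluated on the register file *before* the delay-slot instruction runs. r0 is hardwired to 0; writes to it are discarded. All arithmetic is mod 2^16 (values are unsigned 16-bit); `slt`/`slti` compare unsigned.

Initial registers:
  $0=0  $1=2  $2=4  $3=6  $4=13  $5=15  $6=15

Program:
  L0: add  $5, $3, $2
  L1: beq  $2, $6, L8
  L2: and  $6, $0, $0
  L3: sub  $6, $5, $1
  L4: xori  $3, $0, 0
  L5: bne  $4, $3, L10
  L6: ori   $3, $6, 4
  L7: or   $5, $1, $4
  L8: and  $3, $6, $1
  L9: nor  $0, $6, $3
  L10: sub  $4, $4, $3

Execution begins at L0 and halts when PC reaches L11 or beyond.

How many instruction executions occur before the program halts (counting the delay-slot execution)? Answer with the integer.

8

PC=0  add  $5, $3, $2        | $0=0 $1=2 $2=4 $3=6 $4=13 $5=10 $6=15
PC=1  beq  $2, $6, L8        | $0=0 $1=2 $2=4 $3=6 $4=13 $5=10 $6=15  [not taken]
PC=2  and  $6, $0, $0        | $0=0 $1=2 $2=4 $3=6 $4=13 $5=10 $6=0
PC=3  sub  $6, $5, $1        | $0=0 $1=2 $2=4 $3=6 $4=13 $5=10 $6=8
PC=4  xori  $3, $0, 0        | $0=0 $1=2 $2=4 $3=0 $4=13 $5=10 $6=8
PC=5  bne  $4, $3, L10       | $0=0 $1=2 $2=4 $3=0 $4=13 $5=10 $6=8  [TAKEN]
PC=6  ori   $3, $6, 4        | $0=0 $1=2 $2=4 $3=12 $4=13 $5=10 $6=8
PC=10 sub  $4, $4, $3        | $0=0 $1=2 $2=4 $3=12 $4=1 $5=10 $6=8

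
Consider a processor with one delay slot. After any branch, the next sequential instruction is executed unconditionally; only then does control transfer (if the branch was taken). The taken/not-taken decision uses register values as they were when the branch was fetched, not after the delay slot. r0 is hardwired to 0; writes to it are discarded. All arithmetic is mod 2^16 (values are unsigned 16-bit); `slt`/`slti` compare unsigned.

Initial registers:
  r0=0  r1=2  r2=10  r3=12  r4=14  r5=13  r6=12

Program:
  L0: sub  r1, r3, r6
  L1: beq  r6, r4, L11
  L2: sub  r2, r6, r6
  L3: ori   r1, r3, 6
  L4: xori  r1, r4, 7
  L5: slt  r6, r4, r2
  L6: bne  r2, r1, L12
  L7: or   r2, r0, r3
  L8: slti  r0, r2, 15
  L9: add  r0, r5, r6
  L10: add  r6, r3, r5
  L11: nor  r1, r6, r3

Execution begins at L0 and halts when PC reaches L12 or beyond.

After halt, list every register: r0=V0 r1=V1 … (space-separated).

r0=0 r1=9 r2=12 r3=12 r4=14 r5=13 r6=0

  step pc=0: sub  r1, r3, r6  regs=(0,0,10,12,14,13,12)
  step pc=1: beq  r6, r4, L11  cond=F  regs=(0,0,10,12,14,13,12)
  step pc=2: sub  r2, r6, r6  regs=(0,0,0,12,14,13,12)
  step pc=3: ori   r1, r3, 6  regs=(0,14,0,12,14,13,12)
  step pc=4: xori  r1, r4, 7  regs=(0,9,0,12,14,13,12)
  step pc=5: slt  r6, r4, r2  regs=(0,9,0,12,14,13,0)
  step pc=6: bne  r2, r1, L12  cond=T  regs=(0,9,0,12,14,13,0)
  step pc=7: or   r2, r0, r3  regs=(0,9,12,12,14,13,0)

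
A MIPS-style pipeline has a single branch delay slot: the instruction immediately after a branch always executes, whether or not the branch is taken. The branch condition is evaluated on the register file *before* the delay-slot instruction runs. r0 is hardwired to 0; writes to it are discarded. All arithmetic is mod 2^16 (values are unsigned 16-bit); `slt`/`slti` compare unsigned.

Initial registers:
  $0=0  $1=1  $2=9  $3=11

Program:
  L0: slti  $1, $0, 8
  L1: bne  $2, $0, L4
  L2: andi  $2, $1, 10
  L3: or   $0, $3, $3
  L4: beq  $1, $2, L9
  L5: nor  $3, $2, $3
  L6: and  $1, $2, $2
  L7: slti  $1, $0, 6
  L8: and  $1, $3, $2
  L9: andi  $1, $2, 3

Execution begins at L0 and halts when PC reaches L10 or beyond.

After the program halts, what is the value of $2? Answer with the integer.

#0 slti  $1, $0, 8 ; 0/1/9/11
#1 bne  $2, $0, L4 ; 0/1/9/11 ; →target
#2 andi  $2, $1, 10 ; 0/1/0/11
#4 beq  $1, $2, L9 ; 0/1/0/11 ; →fallthru
#5 nor  $3, $2, $3 ; 0/1/0/65524
#6 and  $1, $2, $2 ; 0/0/0/65524
#7 slti  $1, $0, 6 ; 0/1/0/65524
#8 and  $1, $3, $2 ; 0/0/0/65524
#9 andi  $1, $2, 3 ; 0/0/0/65524

0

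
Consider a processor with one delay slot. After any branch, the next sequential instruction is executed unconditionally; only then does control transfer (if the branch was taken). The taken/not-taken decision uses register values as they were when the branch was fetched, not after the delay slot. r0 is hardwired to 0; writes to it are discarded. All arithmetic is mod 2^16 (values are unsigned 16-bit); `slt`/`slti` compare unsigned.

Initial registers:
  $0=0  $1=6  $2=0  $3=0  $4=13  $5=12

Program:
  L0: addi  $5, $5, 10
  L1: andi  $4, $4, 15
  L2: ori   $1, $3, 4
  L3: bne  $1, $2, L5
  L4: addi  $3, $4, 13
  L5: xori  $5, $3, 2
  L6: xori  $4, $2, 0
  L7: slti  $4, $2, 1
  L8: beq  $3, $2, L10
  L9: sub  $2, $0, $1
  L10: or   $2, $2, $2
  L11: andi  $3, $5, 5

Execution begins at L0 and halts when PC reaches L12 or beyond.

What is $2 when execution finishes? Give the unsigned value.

#0 addi  $5, $5, 10 ; 0/6/0/0/13/22
#1 andi  $4, $4, 15 ; 0/6/0/0/13/22
#2 ori   $1, $3, 4 ; 0/4/0/0/13/22
#3 bne  $1, $2, L5 ; 0/4/0/0/13/22 ; →target
#4 addi  $3, $4, 13 ; 0/4/0/26/13/22
#5 xori  $5, $3, 2 ; 0/4/0/26/13/24
#6 xori  $4, $2, 0 ; 0/4/0/26/0/24
#7 slti  $4, $2, 1 ; 0/4/0/26/1/24
#8 beq  $3, $2, L10 ; 0/4/0/26/1/24 ; →fallthru
#9 sub  $2, $0, $1 ; 0/4/65532/26/1/24
#10 or   $2, $2, $2 ; 0/4/65532/26/1/24
#11 andi  $3, $5, 5 ; 0/4/65532/0/1/24

65532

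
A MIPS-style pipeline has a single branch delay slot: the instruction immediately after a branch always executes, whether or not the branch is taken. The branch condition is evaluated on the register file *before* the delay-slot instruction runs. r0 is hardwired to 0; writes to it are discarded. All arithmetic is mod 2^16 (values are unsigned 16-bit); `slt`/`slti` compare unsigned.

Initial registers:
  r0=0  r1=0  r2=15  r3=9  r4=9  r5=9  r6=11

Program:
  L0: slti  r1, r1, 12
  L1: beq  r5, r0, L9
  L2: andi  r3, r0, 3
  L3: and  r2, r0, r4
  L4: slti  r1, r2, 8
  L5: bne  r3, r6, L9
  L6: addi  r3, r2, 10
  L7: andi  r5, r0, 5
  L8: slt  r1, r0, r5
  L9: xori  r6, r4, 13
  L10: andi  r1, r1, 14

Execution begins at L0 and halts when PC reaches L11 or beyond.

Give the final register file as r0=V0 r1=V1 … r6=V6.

r0=0 r1=0 r2=0 r3=10 r4=9 r5=9 r6=4

#0 slti  r1, r1, 12 ; 0/1/15/9/9/9/11
#1 beq  r5, r0, L9 ; 0/1/15/9/9/9/11 ; →fallthru
#2 andi  r3, r0, 3 ; 0/1/15/0/9/9/11
#3 and  r2, r0, r4 ; 0/1/0/0/9/9/11
#4 slti  r1, r2, 8 ; 0/1/0/0/9/9/11
#5 bne  r3, r6, L9 ; 0/1/0/0/9/9/11 ; →target
#6 addi  r3, r2, 10 ; 0/1/0/10/9/9/11
#9 xori  r6, r4, 13 ; 0/1/0/10/9/9/4
#10 andi  r1, r1, 14 ; 0/0/0/10/9/9/4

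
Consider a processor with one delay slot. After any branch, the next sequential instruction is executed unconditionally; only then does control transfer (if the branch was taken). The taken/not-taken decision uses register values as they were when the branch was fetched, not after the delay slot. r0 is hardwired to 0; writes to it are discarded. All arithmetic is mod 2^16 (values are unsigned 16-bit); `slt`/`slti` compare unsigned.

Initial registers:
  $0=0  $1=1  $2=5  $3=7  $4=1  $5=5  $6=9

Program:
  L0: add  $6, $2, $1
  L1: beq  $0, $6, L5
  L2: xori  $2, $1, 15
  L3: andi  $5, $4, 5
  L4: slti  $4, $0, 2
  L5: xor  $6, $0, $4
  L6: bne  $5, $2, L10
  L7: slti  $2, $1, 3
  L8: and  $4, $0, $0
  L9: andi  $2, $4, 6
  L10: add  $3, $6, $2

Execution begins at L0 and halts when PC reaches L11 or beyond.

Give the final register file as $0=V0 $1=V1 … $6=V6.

#0 add  $6, $2, $1 ; 0/1/5/7/1/5/6
#1 beq  $0, $6, L5 ; 0/1/5/7/1/5/6 ; →fallthru
#2 xori  $2, $1, 15 ; 0/1/14/7/1/5/6
#3 andi  $5, $4, 5 ; 0/1/14/7/1/1/6
#4 slti  $4, $0, 2 ; 0/1/14/7/1/1/6
#5 xor  $6, $0, $4 ; 0/1/14/7/1/1/1
#6 bne  $5, $2, L10 ; 0/1/14/7/1/1/1 ; →target
#7 slti  $2, $1, 3 ; 0/1/1/7/1/1/1
#10 add  $3, $6, $2 ; 0/1/1/2/1/1/1

$0=0 $1=1 $2=1 $3=2 $4=1 $5=1 $6=1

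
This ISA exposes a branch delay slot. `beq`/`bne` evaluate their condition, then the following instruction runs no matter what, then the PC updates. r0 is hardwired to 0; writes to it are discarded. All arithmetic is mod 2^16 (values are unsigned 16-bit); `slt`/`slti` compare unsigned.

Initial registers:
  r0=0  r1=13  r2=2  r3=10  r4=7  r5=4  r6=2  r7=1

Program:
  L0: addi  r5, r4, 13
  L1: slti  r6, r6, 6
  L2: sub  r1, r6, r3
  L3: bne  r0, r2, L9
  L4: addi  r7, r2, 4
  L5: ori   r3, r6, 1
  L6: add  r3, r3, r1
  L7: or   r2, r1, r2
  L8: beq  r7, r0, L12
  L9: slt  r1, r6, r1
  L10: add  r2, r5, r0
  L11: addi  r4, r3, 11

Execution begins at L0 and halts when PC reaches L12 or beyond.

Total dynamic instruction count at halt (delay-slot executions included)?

8

PC=0  addi  r5, r4, 13       | r0=0 r1=13 r2=2 r3=10 r4=7 r5=20 r6=2 r7=1
PC=1  slti  r6, r6, 6        | r0=0 r1=13 r2=2 r3=10 r4=7 r5=20 r6=1 r7=1
PC=2  sub  r1, r6, r3        | r0=0 r1=65527 r2=2 r3=10 r4=7 r5=20 r6=1 r7=1
PC=3  bne  r0, r2, L9        | r0=0 r1=65527 r2=2 r3=10 r4=7 r5=20 r6=1 r7=1  [TAKEN]
PC=4  addi  r7, r2, 4        | r0=0 r1=65527 r2=2 r3=10 r4=7 r5=20 r6=1 r7=6
PC=9  slt  r1, r6, r1        | r0=0 r1=1 r2=2 r3=10 r4=7 r5=20 r6=1 r7=6
PC=10 add  r2, r5, r0        | r0=0 r1=1 r2=20 r3=10 r4=7 r5=20 r6=1 r7=6
PC=11 addi  r4, r3, 11       | r0=0 r1=1 r2=20 r3=10 r4=21 r5=20 r6=1 r7=6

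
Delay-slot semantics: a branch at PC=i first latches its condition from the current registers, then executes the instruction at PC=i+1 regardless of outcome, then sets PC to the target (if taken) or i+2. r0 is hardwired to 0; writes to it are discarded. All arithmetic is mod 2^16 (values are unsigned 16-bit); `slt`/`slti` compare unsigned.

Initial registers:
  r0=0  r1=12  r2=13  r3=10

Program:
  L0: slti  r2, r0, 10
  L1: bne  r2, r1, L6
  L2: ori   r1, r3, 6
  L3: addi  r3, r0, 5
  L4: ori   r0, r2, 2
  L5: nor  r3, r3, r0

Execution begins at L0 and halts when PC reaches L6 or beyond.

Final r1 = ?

PC=0  slti  r2, r0, 10       | r0=0 r1=12 r2=1 r3=10
PC=1  bne  r2, r1, L6        | r0=0 r1=12 r2=1 r3=10  [TAKEN]
PC=2  ori   r1, r3, 6        | r0=0 r1=14 r2=1 r3=10

14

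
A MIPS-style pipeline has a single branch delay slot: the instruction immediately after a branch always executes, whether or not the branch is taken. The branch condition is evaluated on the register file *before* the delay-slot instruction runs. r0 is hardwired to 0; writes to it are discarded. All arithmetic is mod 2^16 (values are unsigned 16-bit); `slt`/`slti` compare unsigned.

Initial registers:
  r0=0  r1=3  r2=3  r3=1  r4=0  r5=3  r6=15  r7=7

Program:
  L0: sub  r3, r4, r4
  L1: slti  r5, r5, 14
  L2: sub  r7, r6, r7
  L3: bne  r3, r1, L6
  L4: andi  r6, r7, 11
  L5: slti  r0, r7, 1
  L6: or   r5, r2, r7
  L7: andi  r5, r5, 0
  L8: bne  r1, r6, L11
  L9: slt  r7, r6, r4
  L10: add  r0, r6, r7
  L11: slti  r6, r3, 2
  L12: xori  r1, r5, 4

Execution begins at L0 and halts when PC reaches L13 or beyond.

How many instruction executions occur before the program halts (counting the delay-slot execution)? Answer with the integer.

11

PC=0  sub  r3, r4, r4        | r0=0 r1=3 r2=3 r3=0 r4=0 r5=3 r6=15 r7=7
PC=1  slti  r5, r5, 14       | r0=0 r1=3 r2=3 r3=0 r4=0 r5=1 r6=15 r7=7
PC=2  sub  r7, r6, r7        | r0=0 r1=3 r2=3 r3=0 r4=0 r5=1 r6=15 r7=8
PC=3  bne  r3, r1, L6        | r0=0 r1=3 r2=3 r3=0 r4=0 r5=1 r6=15 r7=8  [TAKEN]
PC=4  andi  r6, r7, 11       | r0=0 r1=3 r2=3 r3=0 r4=0 r5=1 r6=8 r7=8
PC=6  or   r5, r2, r7        | r0=0 r1=3 r2=3 r3=0 r4=0 r5=11 r6=8 r7=8
PC=7  andi  r5, r5, 0        | r0=0 r1=3 r2=3 r3=0 r4=0 r5=0 r6=8 r7=8
PC=8  bne  r1, r6, L11       | r0=0 r1=3 r2=3 r3=0 r4=0 r5=0 r6=8 r7=8  [TAKEN]
PC=9  slt  r7, r6, r4        | r0=0 r1=3 r2=3 r3=0 r4=0 r5=0 r6=8 r7=0
PC=11 slti  r6, r3, 2        | r0=0 r1=3 r2=3 r3=0 r4=0 r5=0 r6=1 r7=0
PC=12 xori  r1, r5, 4        | r0=0 r1=4 r2=3 r3=0 r4=0 r5=0 r6=1 r7=0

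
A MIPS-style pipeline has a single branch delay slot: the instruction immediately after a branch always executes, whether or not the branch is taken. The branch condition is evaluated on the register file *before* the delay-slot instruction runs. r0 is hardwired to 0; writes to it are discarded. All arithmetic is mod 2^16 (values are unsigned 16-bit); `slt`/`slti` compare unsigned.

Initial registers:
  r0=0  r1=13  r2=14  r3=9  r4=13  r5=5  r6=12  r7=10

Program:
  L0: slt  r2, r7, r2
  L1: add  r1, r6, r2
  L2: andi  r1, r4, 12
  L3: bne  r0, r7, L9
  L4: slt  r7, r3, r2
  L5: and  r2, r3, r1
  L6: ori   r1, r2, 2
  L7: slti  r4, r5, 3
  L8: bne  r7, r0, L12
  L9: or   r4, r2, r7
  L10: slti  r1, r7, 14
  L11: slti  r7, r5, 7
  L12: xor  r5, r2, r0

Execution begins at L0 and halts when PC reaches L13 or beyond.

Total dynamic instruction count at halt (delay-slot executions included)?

9

  step pc=0: slt  r2, r7, r2  regs=(0,13,1,9,13,5,12,10)
  step pc=1: add  r1, r6, r2  regs=(0,13,1,9,13,5,12,10)
  step pc=2: andi  r1, r4, 12  regs=(0,12,1,9,13,5,12,10)
  step pc=3: bne  r0, r7, L9  cond=T  regs=(0,12,1,9,13,5,12,10)
  step pc=4: slt  r7, r3, r2  regs=(0,12,1,9,13,5,12,0)
  step pc=9: or   r4, r2, r7  regs=(0,12,1,9,1,5,12,0)
  step pc=10: slti  r1, r7, 14  regs=(0,1,1,9,1,5,12,0)
  step pc=11: slti  r7, r5, 7  regs=(0,1,1,9,1,5,12,1)
  step pc=12: xor  r5, r2, r0  regs=(0,1,1,9,1,1,12,1)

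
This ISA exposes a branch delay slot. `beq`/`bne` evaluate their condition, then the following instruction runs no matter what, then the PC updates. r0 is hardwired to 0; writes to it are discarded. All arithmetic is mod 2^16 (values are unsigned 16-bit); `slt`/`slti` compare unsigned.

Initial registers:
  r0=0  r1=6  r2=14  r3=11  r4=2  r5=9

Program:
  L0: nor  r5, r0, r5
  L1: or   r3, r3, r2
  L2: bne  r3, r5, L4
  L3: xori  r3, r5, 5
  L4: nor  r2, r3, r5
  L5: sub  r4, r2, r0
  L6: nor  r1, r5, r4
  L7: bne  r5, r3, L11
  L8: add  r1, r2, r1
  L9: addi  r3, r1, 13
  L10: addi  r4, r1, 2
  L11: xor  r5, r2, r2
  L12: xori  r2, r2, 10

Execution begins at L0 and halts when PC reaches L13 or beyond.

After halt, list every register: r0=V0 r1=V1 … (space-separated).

  step pc=0: nor  r5, r0, r5  regs=(0,6,14,11,2,65526)
  step pc=1: or   r3, r3, r2  regs=(0,6,14,15,2,65526)
  step pc=2: bne  r3, r5, L4  cond=T  regs=(0,6,14,15,2,65526)
  step pc=3: xori  r3, r5, 5  regs=(0,6,14,65523,2,65526)
  step pc=4: nor  r2, r3, r5  regs=(0,6,8,65523,2,65526)
  step pc=5: sub  r4, r2, r0  regs=(0,6,8,65523,8,65526)
  step pc=6: nor  r1, r5, r4  regs=(0,1,8,65523,8,65526)
  step pc=7: bne  r5, r3, L11  cond=T  regs=(0,1,8,65523,8,65526)
  step pc=8: add  r1, r2, r1  regs=(0,9,8,65523,8,65526)
  step pc=11: xor  r5, r2, r2  regs=(0,9,8,65523,8,0)
  step pc=12: xori  r2, r2, 10  regs=(0,9,2,65523,8,0)

r0=0 r1=9 r2=2 r3=65523 r4=8 r5=0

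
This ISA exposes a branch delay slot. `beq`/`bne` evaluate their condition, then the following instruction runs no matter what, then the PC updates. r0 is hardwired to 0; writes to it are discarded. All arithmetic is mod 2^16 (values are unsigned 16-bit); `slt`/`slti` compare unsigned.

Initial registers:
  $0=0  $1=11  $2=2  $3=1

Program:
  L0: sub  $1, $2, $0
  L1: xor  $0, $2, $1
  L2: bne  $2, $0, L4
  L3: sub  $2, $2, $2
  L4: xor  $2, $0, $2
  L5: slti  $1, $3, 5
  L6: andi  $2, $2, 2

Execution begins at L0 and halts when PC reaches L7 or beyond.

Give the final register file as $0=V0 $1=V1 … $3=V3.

$0=0 $1=1 $2=0 $3=1

PC=0  sub  $1, $2, $0        | $0=0 $1=2 $2=2 $3=1
PC=1  xor  $0, $2, $1        | $0=0 $1=2 $2=2 $3=1
PC=2  bne  $2, $0, L4        | $0=0 $1=2 $2=2 $3=1  [TAKEN]
PC=3  sub  $2, $2, $2        | $0=0 $1=2 $2=0 $3=1
PC=4  xor  $2, $0, $2        | $0=0 $1=2 $2=0 $3=1
PC=5  slti  $1, $3, 5        | $0=0 $1=1 $2=0 $3=1
PC=6  andi  $2, $2, 2        | $0=0 $1=1 $2=0 $3=1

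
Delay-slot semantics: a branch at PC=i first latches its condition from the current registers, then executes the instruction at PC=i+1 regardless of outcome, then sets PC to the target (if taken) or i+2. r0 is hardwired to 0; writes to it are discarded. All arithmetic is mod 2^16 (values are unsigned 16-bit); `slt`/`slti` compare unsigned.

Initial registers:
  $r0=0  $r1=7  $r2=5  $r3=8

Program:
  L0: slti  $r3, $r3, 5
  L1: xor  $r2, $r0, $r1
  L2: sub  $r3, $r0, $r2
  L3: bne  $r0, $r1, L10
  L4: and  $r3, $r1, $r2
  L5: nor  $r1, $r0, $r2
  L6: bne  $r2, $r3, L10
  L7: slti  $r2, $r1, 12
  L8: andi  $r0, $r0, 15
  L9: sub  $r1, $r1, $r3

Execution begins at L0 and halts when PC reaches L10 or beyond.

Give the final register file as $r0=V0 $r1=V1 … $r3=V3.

$r0=0 $r1=7 $r2=7 $r3=7

  step pc=0: slti  $r3, $r3, 5  regs=(0,7,5,0)
  step pc=1: xor  $r2, $r0, $r1  regs=(0,7,7,0)
  step pc=2: sub  $r3, $r0, $r2  regs=(0,7,7,65529)
  step pc=3: bne  $r0, $r1, L10  cond=T  regs=(0,7,7,65529)
  step pc=4: and  $r3, $r1, $r2  regs=(0,7,7,7)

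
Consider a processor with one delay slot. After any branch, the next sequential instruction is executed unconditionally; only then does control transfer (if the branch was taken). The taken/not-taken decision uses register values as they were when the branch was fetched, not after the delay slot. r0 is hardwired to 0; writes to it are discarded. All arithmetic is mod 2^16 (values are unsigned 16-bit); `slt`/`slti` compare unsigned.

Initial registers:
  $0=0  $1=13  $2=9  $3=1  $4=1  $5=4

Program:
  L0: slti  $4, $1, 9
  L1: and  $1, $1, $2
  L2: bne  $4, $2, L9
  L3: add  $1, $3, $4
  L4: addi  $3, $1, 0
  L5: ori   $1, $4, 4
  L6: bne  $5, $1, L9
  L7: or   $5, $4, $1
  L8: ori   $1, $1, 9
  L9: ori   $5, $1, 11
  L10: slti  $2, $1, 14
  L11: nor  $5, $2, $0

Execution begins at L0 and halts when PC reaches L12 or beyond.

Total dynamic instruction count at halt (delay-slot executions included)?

PC=0  slti  $4, $1, 9        | $0=0 $1=13 $2=9 $3=1 $4=0 $5=4
PC=1  and  $1, $1, $2        | $0=0 $1=9 $2=9 $3=1 $4=0 $5=4
PC=2  bne  $4, $2, L9        | $0=0 $1=9 $2=9 $3=1 $4=0 $5=4  [TAKEN]
PC=3  add  $1, $3, $4        | $0=0 $1=1 $2=9 $3=1 $4=0 $5=4
PC=9  ori   $5, $1, 11       | $0=0 $1=1 $2=9 $3=1 $4=0 $5=11
PC=10 slti  $2, $1, 14       | $0=0 $1=1 $2=1 $3=1 $4=0 $5=11
PC=11 nor  $5, $2, $0        | $0=0 $1=1 $2=1 $3=1 $4=0 $5=65534

7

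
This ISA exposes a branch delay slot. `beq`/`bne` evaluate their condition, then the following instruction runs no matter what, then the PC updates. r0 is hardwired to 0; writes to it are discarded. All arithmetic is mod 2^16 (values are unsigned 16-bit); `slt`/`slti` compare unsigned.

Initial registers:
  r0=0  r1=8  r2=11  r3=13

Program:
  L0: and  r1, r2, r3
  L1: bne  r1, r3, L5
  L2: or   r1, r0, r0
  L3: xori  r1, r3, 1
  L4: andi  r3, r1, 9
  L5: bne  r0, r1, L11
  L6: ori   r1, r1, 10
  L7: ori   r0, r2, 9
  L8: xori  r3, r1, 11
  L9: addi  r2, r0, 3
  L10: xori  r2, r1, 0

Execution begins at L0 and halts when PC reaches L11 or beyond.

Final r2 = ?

#0 and  r1, r2, r3 ; 0/9/11/13
#1 bne  r1, r3, L5 ; 0/9/11/13 ; →target
#2 or   r1, r0, r0 ; 0/0/11/13
#5 bne  r0, r1, L11 ; 0/0/11/13 ; →fallthru
#6 ori   r1, r1, 10 ; 0/10/11/13
#7 ori   r0, r2, 9 ; 0/10/11/13
#8 xori  r3, r1, 11 ; 0/10/11/1
#9 addi  r2, r0, 3 ; 0/10/3/1
#10 xori  r2, r1, 0 ; 0/10/10/1

10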